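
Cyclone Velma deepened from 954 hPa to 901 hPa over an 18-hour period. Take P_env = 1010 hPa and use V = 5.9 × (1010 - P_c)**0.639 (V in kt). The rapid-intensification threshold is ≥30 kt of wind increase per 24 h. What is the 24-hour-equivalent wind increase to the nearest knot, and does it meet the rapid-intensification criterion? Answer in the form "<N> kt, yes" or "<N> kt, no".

55 kt, yes

V₁: ΔP = 56, V ≈ 5.9 × 56^0.639 ≈ 77.26 kt.
V₂: ΔP = 109, V ≈ 5.9 × 109^0.639 ≈ 118.24 kt.
ΔV over 18 h = 40.98 kt → 24 h equivalent = 40.98 × 24/18 ≈ 54.64 kt.
55 kt ≥ 30 kt ⇒ rapid intensification.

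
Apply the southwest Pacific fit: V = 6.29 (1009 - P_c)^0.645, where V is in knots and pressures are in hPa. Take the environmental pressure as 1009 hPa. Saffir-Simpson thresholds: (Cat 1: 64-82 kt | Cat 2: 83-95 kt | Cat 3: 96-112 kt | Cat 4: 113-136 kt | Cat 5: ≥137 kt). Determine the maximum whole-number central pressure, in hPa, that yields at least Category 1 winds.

972 hPa

Category 1 begins at V = 64 kt.
Required ΔP = (64/6.29)^(1/0.645) = 10.175^1.550 ≈ 36.48 hPa.
P_c ≤ 1009 − 36.48 = 972.52, so the highest integer P_c is 972 hPa.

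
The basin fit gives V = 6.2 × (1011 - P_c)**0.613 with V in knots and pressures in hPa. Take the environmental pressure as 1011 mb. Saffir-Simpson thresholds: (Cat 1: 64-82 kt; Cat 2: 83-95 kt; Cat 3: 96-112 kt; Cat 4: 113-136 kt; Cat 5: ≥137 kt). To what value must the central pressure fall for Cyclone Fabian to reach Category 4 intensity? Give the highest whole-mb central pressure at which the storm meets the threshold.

897 mb

Category 4 begins at V = 113 kt.
Required ΔP = (113/6.2)^(1/0.613) = 18.226^1.631 ≈ 113.92 mb.
P_c ≤ 1011 − 113.92 = 897.08, so the highest integer P_c is 897 mb.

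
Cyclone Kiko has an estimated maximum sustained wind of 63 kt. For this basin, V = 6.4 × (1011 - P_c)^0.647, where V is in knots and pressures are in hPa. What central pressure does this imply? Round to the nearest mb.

977 mb

ΔP = (V / 6.4)^(1/0.647) = (63/6.4)^1.546.
63/6.4 = 9.844; 9.844^1.546 ≈ 34.28 mb.
P_c = 1011 − 34.28 = 976.72 ≈ 977 mb.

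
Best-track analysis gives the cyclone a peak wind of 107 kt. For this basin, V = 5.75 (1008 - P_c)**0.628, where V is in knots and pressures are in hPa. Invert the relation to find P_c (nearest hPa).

ΔP = (V / 5.75)^(1/0.628) = (107/5.75)^1.592.
107/5.75 = 18.609; 18.609^1.592 ≈ 105.16 hPa.
P_c = 1008 − 105.16 = 902.84 ≈ 903 hPa.

903 hPa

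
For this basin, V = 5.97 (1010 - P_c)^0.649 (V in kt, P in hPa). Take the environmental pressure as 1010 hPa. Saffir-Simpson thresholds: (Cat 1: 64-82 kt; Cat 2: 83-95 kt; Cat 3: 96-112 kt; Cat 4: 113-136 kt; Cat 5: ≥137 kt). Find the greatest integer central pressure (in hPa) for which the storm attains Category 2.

Category 2 begins at V = 83 kt.
Required ΔP = (83/5.97)^(1/0.649) = 13.903^1.541 ≈ 57.72 hPa.
P_c ≤ 1010 − 57.72 = 952.28, so the highest integer P_c is 952 hPa.

952 hPa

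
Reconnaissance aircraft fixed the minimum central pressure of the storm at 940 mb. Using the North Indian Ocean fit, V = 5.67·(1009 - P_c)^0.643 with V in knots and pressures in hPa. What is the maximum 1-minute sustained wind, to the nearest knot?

ΔP = 1009 − 940 = 69 mb.
69^0.643 ≈ 15.219.
V ≈ 5.67 × 15.219 ≈ 86.3 kt.

86 kt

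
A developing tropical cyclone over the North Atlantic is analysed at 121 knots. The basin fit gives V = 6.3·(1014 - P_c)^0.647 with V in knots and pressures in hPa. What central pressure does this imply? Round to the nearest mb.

918 mb

ΔP = (V / 6.3)^(1/0.647) = (121/6.3)^1.546.
121/6.3 = 19.206; 19.206^1.546 ≈ 96.31 mb.
P_c = 1014 − 96.31 = 917.69 ≈ 918 mb.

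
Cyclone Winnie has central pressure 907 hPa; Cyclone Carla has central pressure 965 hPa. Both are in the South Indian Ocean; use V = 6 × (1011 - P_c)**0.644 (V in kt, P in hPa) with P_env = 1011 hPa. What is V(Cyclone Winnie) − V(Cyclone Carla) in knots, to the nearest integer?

Cyclone Winnie: ΔP = 104; V ≈ 6 × 104^0.644 ≈ 119.43 kt.
Cyclone Carla: ΔP = 46; V ≈ 6 × 46^0.644 ≈ 70.63 kt.
Difference ≈ 119.43 − 70.63 = 48.80 → 49 kt.

49 kt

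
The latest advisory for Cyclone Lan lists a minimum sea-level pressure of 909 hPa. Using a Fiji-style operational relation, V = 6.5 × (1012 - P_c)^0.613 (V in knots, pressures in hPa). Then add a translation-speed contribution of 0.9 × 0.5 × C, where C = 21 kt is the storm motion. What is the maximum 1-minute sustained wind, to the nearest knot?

121 kt

ΔP = 1012 − 909 = 103 hPa.
103^0.613 ≈ 17.134.
V ≈ 6.5 × 17.134 ≈ 111.4 kt.
Translation term: 0.9 × 0.5 × 21 = 9.45 kt.
Corrected V ≈ 120.85 kt → 121 kt.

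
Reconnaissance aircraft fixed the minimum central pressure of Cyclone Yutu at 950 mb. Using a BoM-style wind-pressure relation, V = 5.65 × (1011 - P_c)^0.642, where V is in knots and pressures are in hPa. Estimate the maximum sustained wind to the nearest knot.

ΔP = 1011 − 950 = 61 mb.
61^0.642 ≈ 14.002.
V ≈ 5.65 × 14.002 ≈ 79.1 kt.

79 kt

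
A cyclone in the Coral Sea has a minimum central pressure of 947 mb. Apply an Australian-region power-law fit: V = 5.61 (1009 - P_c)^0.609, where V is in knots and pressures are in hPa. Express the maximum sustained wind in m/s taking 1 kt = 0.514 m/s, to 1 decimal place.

ΔP = 1009 − 947 = 62 mb.
V ≈ 5.61 × 62^0.609 = 5.61 × 12.347 ≈ 69.267 kt.
69.267 × 0.514 ≈ 35.60 m/s → 35.6 m/s.

35.6 m/s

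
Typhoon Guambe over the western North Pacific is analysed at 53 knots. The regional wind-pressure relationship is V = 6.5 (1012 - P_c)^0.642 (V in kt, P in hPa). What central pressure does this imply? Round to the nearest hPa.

986 hPa

ΔP = (V / 6.5)^(1/0.642) = (53/6.5)^1.558.
53/6.5 = 8.154; 8.154^1.558 ≈ 26.28 hPa.
P_c = 1012 − 26.28 = 985.72 ≈ 986 hPa.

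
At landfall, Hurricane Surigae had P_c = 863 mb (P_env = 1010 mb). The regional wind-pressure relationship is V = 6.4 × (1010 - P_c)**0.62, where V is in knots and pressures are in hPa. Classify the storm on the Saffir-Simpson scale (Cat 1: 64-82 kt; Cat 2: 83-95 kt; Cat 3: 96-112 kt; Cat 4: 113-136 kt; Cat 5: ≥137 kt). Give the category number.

ΔP = 1010 − 863 = 147 mb.
V ≈ 6.4 × 147^0.62 = 6.4 × 22.07 ≈ 141 kt.
141 kt falls in the Category 5 band.

5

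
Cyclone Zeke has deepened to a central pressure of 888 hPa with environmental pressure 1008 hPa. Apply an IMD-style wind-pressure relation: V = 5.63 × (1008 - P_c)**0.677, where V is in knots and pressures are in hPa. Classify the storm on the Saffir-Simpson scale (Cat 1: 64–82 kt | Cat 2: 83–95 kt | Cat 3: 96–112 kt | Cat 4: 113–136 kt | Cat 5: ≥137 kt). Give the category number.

5

ΔP = 1008 − 888 = 120 hPa.
V ≈ 5.63 × 120^0.677 = 5.63 × 25.56 ≈ 144 kt.
144 kt falls in the Category 5 band.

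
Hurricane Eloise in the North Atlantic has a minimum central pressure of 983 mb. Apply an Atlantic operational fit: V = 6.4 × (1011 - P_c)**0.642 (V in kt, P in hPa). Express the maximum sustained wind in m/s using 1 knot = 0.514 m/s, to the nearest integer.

ΔP = 1011 − 983 = 28 mb.
V ≈ 6.4 × 28^0.642 = 6.4 × 8.493 ≈ 54.357 kt.
54.357 × 0.514 ≈ 27.94 m/s → 28 m/s.

28 m/s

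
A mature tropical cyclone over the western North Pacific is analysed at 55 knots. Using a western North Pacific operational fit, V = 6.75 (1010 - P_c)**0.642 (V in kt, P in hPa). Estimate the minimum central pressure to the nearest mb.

ΔP = (V / 6.75)^(1/0.642) = (55/6.75)^1.558.
55/6.75 = 8.148; 8.148^1.558 ≈ 26.25 mb.
P_c = 1010 − 26.25 = 983.75 ≈ 984 mb.

984 mb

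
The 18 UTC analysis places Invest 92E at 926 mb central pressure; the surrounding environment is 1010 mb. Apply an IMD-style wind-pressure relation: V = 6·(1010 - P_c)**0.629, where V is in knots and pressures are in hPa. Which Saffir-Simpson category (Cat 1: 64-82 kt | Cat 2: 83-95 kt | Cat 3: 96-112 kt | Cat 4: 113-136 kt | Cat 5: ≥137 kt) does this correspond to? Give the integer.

ΔP = 1010 − 926 = 84 mb.
V ≈ 6 × 84^0.629 = 6 × 16.23 ≈ 97 kt.
97 kt falls in the Category 3 band.

3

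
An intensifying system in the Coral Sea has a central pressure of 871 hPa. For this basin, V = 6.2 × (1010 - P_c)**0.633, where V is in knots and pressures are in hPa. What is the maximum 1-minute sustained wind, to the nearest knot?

ΔP = 1010 − 871 = 139 hPa.
139^0.633 ≈ 22.726.
V ≈ 6.2 × 22.726 ≈ 140.9 kt.

141 kt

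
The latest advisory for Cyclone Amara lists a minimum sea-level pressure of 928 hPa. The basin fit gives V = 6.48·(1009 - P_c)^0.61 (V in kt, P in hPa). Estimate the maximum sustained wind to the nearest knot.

ΔP = 1009 − 928 = 81 hPa.
81^0.61 ≈ 14.594.
V ≈ 6.48 × 14.594 ≈ 94.6 kt.

95 kt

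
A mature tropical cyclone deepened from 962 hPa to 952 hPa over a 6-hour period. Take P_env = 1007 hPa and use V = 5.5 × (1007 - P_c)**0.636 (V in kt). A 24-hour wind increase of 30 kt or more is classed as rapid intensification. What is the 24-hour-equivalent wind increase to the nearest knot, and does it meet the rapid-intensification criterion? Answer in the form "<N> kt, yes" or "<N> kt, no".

V₁: ΔP = 45, V ≈ 5.5 × 45^0.636 ≈ 61.92 kt.
V₂: ΔP = 55, V ≈ 5.5 × 55^0.636 ≈ 70.35 kt.
ΔV over 6 h = 8.43 kt → 24 h equivalent = 8.43 × 24/6 ≈ 33.72 kt.
34 kt ≥ 30 kt ⇒ rapid intensification.

34 kt, yes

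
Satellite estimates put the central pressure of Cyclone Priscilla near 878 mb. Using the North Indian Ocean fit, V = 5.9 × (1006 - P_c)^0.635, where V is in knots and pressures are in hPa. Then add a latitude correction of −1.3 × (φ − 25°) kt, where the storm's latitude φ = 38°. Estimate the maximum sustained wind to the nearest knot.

ΔP = 1006 − 878 = 128 mb.
128^0.635 ≈ 21.781.
V ≈ 5.9 × 21.781 ≈ 128.5 kt.
Latitude correction: −1.3 × (38 − 25) = -16.9 kt.
Corrected V ≈ 111.6 kt → 112 kt.

112 kt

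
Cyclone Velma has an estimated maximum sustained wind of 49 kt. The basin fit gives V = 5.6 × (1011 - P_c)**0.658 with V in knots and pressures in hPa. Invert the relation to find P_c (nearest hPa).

ΔP = (V / 5.6)^(1/0.658) = (49/5.6)^1.520.
49/5.6 = 8.750; 8.750^1.520 ≈ 27.02 hPa.
P_c = 1011 − 27.02 = 983.98 ≈ 984 hPa.

984 hPa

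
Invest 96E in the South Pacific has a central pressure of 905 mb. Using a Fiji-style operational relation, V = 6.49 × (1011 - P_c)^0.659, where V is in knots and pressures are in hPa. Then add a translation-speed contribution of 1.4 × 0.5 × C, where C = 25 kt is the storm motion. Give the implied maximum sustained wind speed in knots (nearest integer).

158 kt

ΔP = 1011 − 905 = 106 mb.
106^0.659 ≈ 21.611.
V ≈ 6.49 × 21.611 ≈ 140.3 kt.
Translation term: 1.4 × 0.5 × 25 = 17.5 kt.
Corrected V ≈ 157.8 kt → 158 kt.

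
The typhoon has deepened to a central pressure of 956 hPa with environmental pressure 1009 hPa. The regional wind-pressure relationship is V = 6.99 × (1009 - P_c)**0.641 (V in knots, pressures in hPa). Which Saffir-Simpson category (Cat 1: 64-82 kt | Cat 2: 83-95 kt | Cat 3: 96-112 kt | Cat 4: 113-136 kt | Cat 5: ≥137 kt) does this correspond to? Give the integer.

2

ΔP = 1009 − 956 = 53 hPa.
V ≈ 6.99 × 53^0.641 = 6.99 × 12.74 ≈ 89 kt.
89 kt falls in the Category 2 band.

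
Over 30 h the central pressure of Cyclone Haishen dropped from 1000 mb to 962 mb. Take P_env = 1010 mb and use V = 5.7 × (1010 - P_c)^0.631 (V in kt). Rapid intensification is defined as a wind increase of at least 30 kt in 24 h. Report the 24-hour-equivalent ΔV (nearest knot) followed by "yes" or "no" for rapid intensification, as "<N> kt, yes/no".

V₁: ΔP = 10, V ≈ 5.7 × 10^0.631 ≈ 24.37 kt.
V₂: ΔP = 48, V ≈ 5.7 × 48^0.631 ≈ 65.57 kt.
ΔV over 30 h = 41.20 kt → 24 h equivalent = 41.20 × 24/30 ≈ 32.96 kt.
33 kt ≥ 30 kt ⇒ rapid intensification.

33 kt, yes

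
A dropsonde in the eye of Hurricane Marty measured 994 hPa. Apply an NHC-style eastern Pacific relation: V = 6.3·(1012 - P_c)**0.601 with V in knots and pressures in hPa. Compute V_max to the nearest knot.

36 kt

ΔP = 1012 − 994 = 18 hPa.
18^0.601 ≈ 5.681.
V ≈ 6.3 × 5.681 ≈ 35.8 kt.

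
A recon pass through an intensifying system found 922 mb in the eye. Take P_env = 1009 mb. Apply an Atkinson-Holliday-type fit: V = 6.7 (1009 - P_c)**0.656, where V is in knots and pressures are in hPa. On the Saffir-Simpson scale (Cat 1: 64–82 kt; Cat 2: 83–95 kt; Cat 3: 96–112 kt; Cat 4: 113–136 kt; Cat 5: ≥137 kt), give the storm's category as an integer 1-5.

4

ΔP = 1009 − 922 = 87 mb.
V ≈ 6.7 × 87^0.656 = 6.7 × 18.72 ≈ 125 kt.
125 kt falls in the Category 4 band.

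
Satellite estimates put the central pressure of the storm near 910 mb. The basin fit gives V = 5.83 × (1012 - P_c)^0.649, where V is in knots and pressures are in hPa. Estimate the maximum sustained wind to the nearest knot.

117 kt

ΔP = 1012 − 910 = 102 mb.
102^0.649 ≈ 20.118.
V ≈ 5.83 × 20.118 ≈ 117.3 kt.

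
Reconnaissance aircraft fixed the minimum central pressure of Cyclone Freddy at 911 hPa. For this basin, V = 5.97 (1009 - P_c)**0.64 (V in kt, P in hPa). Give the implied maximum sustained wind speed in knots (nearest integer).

112 kt

ΔP = 1009 − 911 = 98 hPa.
98^0.64 ≈ 18.810.
V ≈ 5.97 × 18.810 ≈ 112.3 kt.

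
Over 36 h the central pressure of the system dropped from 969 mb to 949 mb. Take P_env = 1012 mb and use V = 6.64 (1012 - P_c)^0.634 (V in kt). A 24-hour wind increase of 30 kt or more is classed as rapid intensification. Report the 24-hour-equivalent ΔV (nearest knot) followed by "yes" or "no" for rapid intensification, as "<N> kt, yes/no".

13 kt, no

V₁: ΔP = 43, V ≈ 6.64 × 43^0.634 ≈ 72.08 kt.
V₂: ΔP = 63, V ≈ 6.64 × 63^0.634 ≈ 91.82 kt.
ΔV over 36 h = 19.74 kt → 24 h equivalent = 19.74 × 24/36 ≈ 13.16 kt.
13 kt < 30 kt ⇒ not rapid intensification.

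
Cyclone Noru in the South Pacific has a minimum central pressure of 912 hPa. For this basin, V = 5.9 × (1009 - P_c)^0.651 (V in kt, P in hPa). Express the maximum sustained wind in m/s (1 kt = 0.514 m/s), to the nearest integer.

60 m/s

ΔP = 1009 − 912 = 97 hPa.
V ≈ 5.9 × 97^0.651 = 5.9 × 19.651 ≈ 115.942 kt.
115.942 × 0.514 ≈ 59.59 m/s → 60 m/s.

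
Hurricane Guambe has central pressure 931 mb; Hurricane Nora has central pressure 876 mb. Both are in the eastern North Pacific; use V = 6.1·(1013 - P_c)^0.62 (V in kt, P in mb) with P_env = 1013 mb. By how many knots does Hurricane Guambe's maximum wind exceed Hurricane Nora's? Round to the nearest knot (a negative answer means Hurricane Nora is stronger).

-35 kt

Hurricane Guambe: ΔP = 82; V ≈ 6.1 × 82^0.62 ≈ 93.73 kt.
Hurricane Nora: ΔP = 137; V ≈ 6.1 × 137^0.62 ≈ 128.85 kt.
Difference ≈ 93.73 − 128.85 = -35.12 → -35 kt.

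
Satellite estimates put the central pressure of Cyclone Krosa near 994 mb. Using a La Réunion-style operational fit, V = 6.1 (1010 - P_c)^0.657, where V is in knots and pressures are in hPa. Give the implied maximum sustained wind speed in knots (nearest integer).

38 kt

ΔP = 1010 − 994 = 16 mb.
16^0.657 ≈ 6.182.
V ≈ 6.1 × 6.182 ≈ 37.7 kt.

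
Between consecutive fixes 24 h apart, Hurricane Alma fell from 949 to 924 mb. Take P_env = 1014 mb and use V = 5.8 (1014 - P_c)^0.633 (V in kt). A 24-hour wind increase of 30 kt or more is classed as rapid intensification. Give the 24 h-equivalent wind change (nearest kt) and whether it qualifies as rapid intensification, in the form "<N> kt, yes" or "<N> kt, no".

V₁: ΔP = 65, V ≈ 5.8 × 65^0.633 ≈ 81.47 kt.
V₂: ΔP = 90, V ≈ 5.8 × 90^0.633 ≈ 100.11 kt.
ΔV over 24 h = 18.64 kt → 24 h equivalent = 18.64 × 24/24 ≈ 18.64 kt.
19 kt < 30 kt ⇒ not rapid intensification.

19 kt, no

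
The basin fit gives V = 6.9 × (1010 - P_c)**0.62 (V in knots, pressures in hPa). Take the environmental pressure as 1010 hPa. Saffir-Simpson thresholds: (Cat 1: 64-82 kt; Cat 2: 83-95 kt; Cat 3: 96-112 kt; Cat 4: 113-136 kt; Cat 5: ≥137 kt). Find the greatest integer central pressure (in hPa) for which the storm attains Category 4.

919 hPa

Category 4 begins at V = 113 kt.
Required ΔP = (113/6.9)^(1/0.62) = 16.377^1.613 ≈ 90.87 hPa.
P_c ≤ 1010 − 90.87 = 919.13, so the highest integer P_c is 919 hPa.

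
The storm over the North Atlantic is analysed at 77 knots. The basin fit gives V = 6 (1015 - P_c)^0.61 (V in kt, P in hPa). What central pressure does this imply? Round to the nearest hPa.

ΔP = (V / 6)^(1/0.61) = (77/6)^1.639.
77/6 = 12.833; 12.833^1.639 ≈ 65.61 hPa.
P_c = 1015 − 65.61 = 949.39 ≈ 949 hPa.

949 hPa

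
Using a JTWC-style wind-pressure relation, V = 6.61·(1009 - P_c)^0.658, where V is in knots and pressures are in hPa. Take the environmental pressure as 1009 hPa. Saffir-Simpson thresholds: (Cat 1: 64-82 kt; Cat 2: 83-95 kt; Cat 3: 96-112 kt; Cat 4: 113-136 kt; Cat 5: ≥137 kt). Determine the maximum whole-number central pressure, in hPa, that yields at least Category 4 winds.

Category 4 begins at V = 113 kt.
Required ΔP = (113/6.61)^(1/0.658) = 17.095^1.520 ≈ 74.76 hPa.
P_c ≤ 1009 − 74.76 = 934.24, so the highest integer P_c is 934 hPa.

934 hPa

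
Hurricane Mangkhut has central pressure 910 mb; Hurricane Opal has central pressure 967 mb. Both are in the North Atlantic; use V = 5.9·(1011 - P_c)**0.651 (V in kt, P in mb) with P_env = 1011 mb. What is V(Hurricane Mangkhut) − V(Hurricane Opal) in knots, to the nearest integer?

50 kt

Hurricane Mangkhut: ΔP = 101; V ≈ 5.9 × 101^0.651 ≈ 119.03 kt.
Hurricane Opal: ΔP = 44; V ≈ 5.9 × 44^0.651 ≈ 69.30 kt.
Difference ≈ 119.03 − 69.30 = 49.73 → 50 kt.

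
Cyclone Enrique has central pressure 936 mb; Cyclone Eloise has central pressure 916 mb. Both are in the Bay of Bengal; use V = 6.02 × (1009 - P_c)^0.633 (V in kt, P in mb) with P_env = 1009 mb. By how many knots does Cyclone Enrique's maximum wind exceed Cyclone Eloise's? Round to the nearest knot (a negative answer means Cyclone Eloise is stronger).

-15 kt

Cyclone Enrique: ΔP = 73; V ≈ 6.02 × 73^0.633 ≈ 91.01 kt.
Cyclone Eloise: ΔP = 93; V ≈ 6.02 × 93^0.633 ≈ 106.08 kt.
Difference ≈ 91.01 − 106.08 = -15.07 → -15 kt.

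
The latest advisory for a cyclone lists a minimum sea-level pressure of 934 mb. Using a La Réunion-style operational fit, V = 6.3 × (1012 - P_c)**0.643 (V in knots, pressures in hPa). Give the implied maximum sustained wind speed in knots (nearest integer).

104 kt

ΔP = 1012 − 934 = 78 mb.
78^0.643 ≈ 16.467.
V ≈ 6.3 × 16.467 ≈ 103.7 kt.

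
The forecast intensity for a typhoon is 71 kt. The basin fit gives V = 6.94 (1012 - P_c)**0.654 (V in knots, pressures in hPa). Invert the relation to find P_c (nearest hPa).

ΔP = (V / 6.94)^(1/0.654) = (71/6.94)^1.529.
71/6.94 = 10.231; 10.231^1.529 ≈ 35.01 hPa.
P_c = 1012 − 35.01 = 976.99 ≈ 977 hPa.

977 hPa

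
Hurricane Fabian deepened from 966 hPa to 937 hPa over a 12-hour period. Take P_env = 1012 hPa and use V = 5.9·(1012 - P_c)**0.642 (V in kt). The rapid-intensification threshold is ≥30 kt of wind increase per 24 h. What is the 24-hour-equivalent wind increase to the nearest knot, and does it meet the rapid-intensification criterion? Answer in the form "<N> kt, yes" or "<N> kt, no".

V₁: ΔP = 46, V ≈ 5.9 × 46^0.642 ≈ 68.92 kt.
V₂: ΔP = 75, V ≈ 5.9 × 75^0.642 ≈ 94.33 kt.
ΔV over 12 h = 25.41 kt → 24 h equivalent = 25.41 × 24/12 ≈ 50.82 kt.
51 kt ≥ 30 kt ⇒ rapid intensification.

51 kt, yes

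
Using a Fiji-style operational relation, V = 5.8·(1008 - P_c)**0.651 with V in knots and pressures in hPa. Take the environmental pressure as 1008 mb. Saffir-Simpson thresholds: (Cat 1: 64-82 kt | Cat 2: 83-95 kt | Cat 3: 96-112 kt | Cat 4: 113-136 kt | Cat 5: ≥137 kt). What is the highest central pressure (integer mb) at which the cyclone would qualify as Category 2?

948 mb

Category 2 begins at V = 83 kt.
Required ΔP = (83/5.8)^(1/0.651) = 14.310^1.536 ≈ 59.59 mb.
P_c ≤ 1008 − 59.59 = 948.41, so the highest integer P_c is 948 mb.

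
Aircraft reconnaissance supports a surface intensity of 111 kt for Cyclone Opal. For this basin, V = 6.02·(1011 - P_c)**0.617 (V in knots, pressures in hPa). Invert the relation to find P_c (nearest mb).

ΔP = (V / 6.02)^(1/0.617) = (111/6.02)^1.621.
111/6.02 = 18.439; 18.439^1.621 ≈ 112.57 mb.
P_c = 1011 − 112.57 = 898.43 ≈ 898 mb.

898 mb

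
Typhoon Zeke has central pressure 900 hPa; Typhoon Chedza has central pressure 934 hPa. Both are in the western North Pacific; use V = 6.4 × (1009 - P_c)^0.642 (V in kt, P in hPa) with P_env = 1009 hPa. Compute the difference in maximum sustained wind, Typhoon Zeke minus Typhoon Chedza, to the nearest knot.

28 kt

Typhoon Zeke: ΔP = 109; V ≈ 6.4 × 109^0.642 ≈ 130.08 kt.
Typhoon Chedza: ΔP = 75; V ≈ 6.4 × 75^0.642 ≈ 102.32 kt.
Difference ≈ 130.08 − 102.32 = 27.76 → 28 kt.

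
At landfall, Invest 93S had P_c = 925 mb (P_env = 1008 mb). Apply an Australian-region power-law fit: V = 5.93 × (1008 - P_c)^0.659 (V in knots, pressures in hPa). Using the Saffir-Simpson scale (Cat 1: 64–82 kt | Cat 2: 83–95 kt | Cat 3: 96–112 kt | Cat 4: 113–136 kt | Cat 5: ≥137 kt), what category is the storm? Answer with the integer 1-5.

ΔP = 1008 − 925 = 83 mb.
V ≈ 5.93 × 83^0.659 = 5.93 × 18.39 ≈ 109 kt.
109 kt falls in the Category 3 band.

3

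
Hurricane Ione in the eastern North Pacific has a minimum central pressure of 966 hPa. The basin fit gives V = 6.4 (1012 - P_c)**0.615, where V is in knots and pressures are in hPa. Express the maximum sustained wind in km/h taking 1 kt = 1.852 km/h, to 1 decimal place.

ΔP = 1012 − 966 = 46 hPa.
V ≈ 6.4 × 46^0.615 = 6.4 × 10.534 ≈ 67.418 kt.
67.418 × 1.852 ≈ 124.86 km/h → 124.9 km/h.

124.9 km/h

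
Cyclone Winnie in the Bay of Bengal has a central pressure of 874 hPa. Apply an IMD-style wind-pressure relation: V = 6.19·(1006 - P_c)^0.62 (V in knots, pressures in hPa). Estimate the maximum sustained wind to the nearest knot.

ΔP = 1006 − 874 = 132 hPa.
132^0.62 ≈ 20.642.
V ≈ 6.19 × 20.642 ≈ 127.8 kt.

128 kt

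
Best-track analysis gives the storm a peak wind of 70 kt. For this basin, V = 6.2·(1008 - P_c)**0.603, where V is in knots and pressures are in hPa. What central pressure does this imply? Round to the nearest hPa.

ΔP = (V / 6.2)^(1/0.603) = (70/6.2)^1.658.
70/6.2 = 11.290; 11.290^1.658 ≈ 55.69 hPa.
P_c = 1008 − 55.69 = 952.31 ≈ 952 hPa.

952 hPa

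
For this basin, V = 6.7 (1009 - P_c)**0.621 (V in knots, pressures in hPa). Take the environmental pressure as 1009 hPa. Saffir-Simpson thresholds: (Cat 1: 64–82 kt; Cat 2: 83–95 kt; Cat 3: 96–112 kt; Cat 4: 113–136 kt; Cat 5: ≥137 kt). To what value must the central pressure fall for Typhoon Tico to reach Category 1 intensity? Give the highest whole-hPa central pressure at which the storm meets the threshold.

971 hPa

Category 1 begins at V = 64 kt.
Required ΔP = (64/6.7)^(1/0.621) = 9.552^1.610 ≈ 37.87 hPa.
P_c ≤ 1009 − 37.87 = 971.13, so the highest integer P_c is 971 hPa.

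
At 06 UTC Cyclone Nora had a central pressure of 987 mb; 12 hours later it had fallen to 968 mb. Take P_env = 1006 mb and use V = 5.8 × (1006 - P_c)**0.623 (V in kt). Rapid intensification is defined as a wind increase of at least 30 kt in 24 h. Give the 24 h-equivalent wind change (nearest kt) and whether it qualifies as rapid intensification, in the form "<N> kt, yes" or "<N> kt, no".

39 kt, yes

V₁: ΔP = 19, V ≈ 5.8 × 19^0.623 ≈ 36.32 kt.
V₂: ΔP = 38, V ≈ 5.8 × 38^0.623 ≈ 55.93 kt.
ΔV over 12 h = 19.61 kt → 24 h equivalent = 19.61 × 24/12 ≈ 39.22 kt.
39 kt ≥ 30 kt ⇒ rapid intensification.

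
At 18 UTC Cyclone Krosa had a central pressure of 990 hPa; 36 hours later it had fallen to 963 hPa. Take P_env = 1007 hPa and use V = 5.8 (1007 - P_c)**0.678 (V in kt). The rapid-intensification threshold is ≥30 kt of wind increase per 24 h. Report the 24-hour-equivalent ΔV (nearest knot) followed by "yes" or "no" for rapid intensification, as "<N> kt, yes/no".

V₁: ΔP = 17, V ≈ 5.8 × 17^0.678 ≈ 39.60 kt.
V₂: ΔP = 44, V ≈ 5.8 × 44^0.678 ≈ 75.46 kt.
ΔV over 36 h = 35.86 kt → 24 h equivalent = 35.86 × 24/36 ≈ 23.91 kt.
24 kt < 30 kt ⇒ not rapid intensification.

24 kt, no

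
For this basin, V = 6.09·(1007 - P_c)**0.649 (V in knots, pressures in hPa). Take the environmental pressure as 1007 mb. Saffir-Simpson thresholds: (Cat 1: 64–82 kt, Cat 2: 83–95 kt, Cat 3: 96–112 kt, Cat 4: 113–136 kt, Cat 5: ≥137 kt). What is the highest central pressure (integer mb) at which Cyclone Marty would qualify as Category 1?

969 mb

Category 1 begins at V = 64 kt.
Required ΔP = (64/6.09)^(1/0.649) = 10.509^1.541 ≈ 37.50 mb.
P_c ≤ 1007 − 37.50 = 969.50, so the highest integer P_c is 969 mb.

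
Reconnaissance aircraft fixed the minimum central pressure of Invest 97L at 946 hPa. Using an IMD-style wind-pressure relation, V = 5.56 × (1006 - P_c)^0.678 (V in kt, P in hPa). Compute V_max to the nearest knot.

ΔP = 1006 − 946 = 60 hPa.
60^0.678 ≈ 16.054.
V ≈ 5.56 × 16.054 ≈ 89.3 kt.

89 kt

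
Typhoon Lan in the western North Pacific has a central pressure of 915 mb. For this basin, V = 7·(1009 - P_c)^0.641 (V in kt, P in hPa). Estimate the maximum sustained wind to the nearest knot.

ΔP = 1009 − 915 = 94 mb.
94^0.641 ≈ 18.398.
V ≈ 7 × 18.398 ≈ 128.8 kt.

129 kt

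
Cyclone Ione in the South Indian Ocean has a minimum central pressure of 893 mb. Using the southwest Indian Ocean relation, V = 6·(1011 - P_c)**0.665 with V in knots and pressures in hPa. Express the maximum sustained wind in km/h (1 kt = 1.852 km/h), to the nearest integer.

265 km/h

ΔP = 1011 − 893 = 118 mb.
V ≈ 6 × 118^0.665 = 6 × 23.867 ≈ 143.203 kt.
143.203 × 1.852 ≈ 265.21 km/h → 265 km/h.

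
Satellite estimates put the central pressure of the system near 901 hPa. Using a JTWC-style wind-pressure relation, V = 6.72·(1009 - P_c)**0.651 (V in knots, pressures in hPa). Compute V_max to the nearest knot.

142 kt

ΔP = 1009 − 901 = 108 hPa.
108^0.651 ≈ 21.075.
V ≈ 6.72 × 21.075 ≈ 141.6 kt.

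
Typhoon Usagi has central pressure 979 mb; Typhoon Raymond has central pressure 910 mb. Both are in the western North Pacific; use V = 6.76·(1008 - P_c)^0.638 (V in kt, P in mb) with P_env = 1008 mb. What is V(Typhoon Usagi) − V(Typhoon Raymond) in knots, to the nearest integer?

-68 kt

Typhoon Usagi: ΔP = 29; V ≈ 6.76 × 29^0.638 ≈ 57.94 kt.
Typhoon Raymond: ΔP = 98; V ≈ 6.76 × 98^0.638 ≈ 125.99 kt.
Difference ≈ 57.94 − 125.99 = -68.05 → -68 kt.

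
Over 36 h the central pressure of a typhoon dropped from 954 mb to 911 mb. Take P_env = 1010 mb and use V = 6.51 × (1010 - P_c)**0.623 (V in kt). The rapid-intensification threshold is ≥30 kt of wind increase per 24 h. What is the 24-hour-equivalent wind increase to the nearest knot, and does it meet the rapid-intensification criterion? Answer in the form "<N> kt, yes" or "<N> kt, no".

V₁: ΔP = 56, V ≈ 6.51 × 56^0.623 ≈ 79.93 kt.
V₂: ΔP = 99, V ≈ 6.51 × 99^0.623 ≈ 113.99 kt.
ΔV over 36 h = 34.06 kt → 24 h equivalent = 34.06 × 24/36 ≈ 22.71 kt.
23 kt < 30 kt ⇒ not rapid intensification.

23 kt, no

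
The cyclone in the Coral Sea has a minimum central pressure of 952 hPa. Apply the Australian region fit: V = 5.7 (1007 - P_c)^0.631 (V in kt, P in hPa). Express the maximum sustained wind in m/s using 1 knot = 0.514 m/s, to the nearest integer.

37 m/s

ΔP = 1007 − 952 = 55 hPa.
V ≈ 5.7 × 55^0.631 = 5.7 × 12.536 ≈ 71.457 kt.
71.457 × 0.514 ≈ 36.73 m/s → 37 m/s.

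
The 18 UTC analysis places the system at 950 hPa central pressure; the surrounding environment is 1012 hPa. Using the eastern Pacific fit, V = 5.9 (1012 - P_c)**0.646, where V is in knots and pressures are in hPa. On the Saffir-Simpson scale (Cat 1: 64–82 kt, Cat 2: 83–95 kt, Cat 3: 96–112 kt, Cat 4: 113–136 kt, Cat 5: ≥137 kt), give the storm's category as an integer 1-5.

2

ΔP = 1012 − 950 = 62 hPa.
V ≈ 5.9 × 62^0.646 = 5.9 × 14.38 ≈ 85 kt.
85 kt falls in the Category 2 band.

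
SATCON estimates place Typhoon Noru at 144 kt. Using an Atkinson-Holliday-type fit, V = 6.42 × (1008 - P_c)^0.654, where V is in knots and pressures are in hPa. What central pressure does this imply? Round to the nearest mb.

892 mb

ΔP = (V / 6.42)^(1/0.654) = (144/6.42)^1.529.
144/6.42 = 22.430; 22.430^1.529 ≈ 116.27 mb.
P_c = 1008 − 116.27 = 891.73 ≈ 892 mb.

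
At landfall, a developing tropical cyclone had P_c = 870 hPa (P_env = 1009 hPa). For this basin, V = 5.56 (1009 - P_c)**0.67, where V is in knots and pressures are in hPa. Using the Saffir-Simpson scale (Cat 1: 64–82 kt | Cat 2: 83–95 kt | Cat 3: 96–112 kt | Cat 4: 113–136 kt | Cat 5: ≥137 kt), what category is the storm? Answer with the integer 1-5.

5

ΔP = 1009 − 870 = 139 hPa.
V ≈ 5.56 × 139^0.67 = 5.56 × 27.28 ≈ 152 kt.
152 kt falls in the Category 5 band.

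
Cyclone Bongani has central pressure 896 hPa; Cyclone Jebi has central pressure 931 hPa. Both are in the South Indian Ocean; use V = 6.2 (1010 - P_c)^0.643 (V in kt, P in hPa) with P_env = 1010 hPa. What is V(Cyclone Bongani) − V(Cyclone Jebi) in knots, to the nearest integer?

Cyclone Bongani: ΔP = 114; V ≈ 6.2 × 114^0.643 ≈ 130.31 kt.
Cyclone Jebi: ΔP = 79; V ≈ 6.2 × 79^0.643 ≈ 102.94 kt.
Difference ≈ 130.31 − 102.94 = 27.37 → 27 kt.

27 kt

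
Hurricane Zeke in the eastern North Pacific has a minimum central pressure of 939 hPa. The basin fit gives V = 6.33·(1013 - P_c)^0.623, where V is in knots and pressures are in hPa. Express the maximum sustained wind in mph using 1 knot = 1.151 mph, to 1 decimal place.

ΔP = 1013 − 939 = 74 hPa.
V ≈ 6.33 × 74^0.623 = 6.33 × 14.606 ≈ 92.456 kt.
92.456 × 1.151 ≈ 106.42 mph → 106.4 mph.

106.4 mph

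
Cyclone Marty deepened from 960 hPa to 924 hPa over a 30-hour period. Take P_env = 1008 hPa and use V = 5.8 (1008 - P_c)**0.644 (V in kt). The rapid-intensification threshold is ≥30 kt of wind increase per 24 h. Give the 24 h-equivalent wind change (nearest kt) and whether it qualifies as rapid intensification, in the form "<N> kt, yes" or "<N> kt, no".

24 kt, no

V₁: ΔP = 48, V ≈ 5.8 × 48^0.644 ≈ 70.17 kt.
V₂: ΔP = 84, V ≈ 5.8 × 84^0.644 ≈ 100.62 kt.
ΔV over 30 h = 30.45 kt → 24 h equivalent = 30.45 × 24/30 ≈ 24.36 kt.
24 kt < 30 kt ⇒ not rapid intensification.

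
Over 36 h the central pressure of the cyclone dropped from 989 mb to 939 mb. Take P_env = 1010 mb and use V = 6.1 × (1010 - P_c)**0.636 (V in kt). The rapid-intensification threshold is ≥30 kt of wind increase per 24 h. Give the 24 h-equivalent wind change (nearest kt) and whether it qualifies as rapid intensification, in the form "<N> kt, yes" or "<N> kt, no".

V₁: ΔP = 21, V ≈ 6.1 × 21^0.636 ≈ 42.29 kt.
V₂: ΔP = 71, V ≈ 6.1 × 71^0.636 ≈ 91.78 kt.
ΔV over 36 h = 49.49 kt → 24 h equivalent = 49.49 × 24/36 ≈ 32.99 kt.
33 kt ≥ 30 kt ⇒ rapid intensification.

33 kt, yes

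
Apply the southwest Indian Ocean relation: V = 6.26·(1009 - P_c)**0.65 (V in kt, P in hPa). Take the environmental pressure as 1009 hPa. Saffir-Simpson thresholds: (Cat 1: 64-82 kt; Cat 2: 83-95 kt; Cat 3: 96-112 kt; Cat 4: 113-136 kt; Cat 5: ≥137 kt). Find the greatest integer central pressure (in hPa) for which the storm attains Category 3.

Category 3 begins at V = 96 kt.
Required ΔP = (96/6.26)^(1/0.65) = 15.335^1.538 ≈ 66.70 hPa.
P_c ≤ 1009 − 66.70 = 942.30, so the highest integer P_c is 942 hPa.

942 hPa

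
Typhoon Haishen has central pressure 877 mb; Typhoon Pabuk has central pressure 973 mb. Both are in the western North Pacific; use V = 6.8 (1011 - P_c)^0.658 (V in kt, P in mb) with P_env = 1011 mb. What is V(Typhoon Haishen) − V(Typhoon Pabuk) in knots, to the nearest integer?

96 kt

Typhoon Haishen: ΔP = 134; V ≈ 6.8 × 134^0.658 ≈ 170.66 kt.
Typhoon Pabuk: ΔP = 38; V ≈ 6.8 × 38^0.658 ≈ 74.47 kt.
Difference ≈ 170.66 − 74.47 = 96.19 → 96 kt.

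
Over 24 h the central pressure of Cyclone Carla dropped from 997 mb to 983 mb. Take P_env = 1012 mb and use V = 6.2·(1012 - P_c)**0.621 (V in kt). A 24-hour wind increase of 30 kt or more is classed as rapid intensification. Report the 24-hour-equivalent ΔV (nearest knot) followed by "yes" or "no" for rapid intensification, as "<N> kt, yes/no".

V₁: ΔP = 15, V ≈ 6.2 × 15^0.621 ≈ 33.32 kt.
V₂: ΔP = 29, V ≈ 6.2 × 29^0.621 ≈ 50.18 kt.
ΔV over 24 h = 16.86 kt → 24 h equivalent = 16.86 × 24/24 ≈ 16.86 kt.
17 kt < 30 kt ⇒ not rapid intensification.

17 kt, no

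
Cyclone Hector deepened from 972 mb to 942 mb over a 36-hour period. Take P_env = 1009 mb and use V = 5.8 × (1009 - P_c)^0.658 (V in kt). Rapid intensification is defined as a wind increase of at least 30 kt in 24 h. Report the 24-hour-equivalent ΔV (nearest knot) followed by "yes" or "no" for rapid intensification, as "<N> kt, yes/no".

20 kt, no

V₁: ΔP = 37, V ≈ 5.8 × 37^0.658 ≈ 62.42 kt.
V₂: ΔP = 67, V ≈ 5.8 × 67^0.658 ≈ 92.25 kt.
ΔV over 36 h = 29.83 kt → 24 h equivalent = 29.83 × 24/36 ≈ 19.89 kt.
20 kt < 30 kt ⇒ not rapid intensification.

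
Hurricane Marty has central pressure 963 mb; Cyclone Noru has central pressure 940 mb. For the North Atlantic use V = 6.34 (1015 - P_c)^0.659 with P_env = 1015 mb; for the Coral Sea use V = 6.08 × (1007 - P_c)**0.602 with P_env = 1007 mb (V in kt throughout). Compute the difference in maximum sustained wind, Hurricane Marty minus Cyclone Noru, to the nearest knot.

Hurricane Marty: ΔP = 52; V ≈ 6.34 × 52^0.659 ≈ 85.69 kt.
Cyclone Noru: ΔP = 67; V ≈ 6.08 × 67^0.602 ≈ 76.42 kt.
Difference ≈ 85.69 − 76.42 = 9.27 → 9 kt.

9 kt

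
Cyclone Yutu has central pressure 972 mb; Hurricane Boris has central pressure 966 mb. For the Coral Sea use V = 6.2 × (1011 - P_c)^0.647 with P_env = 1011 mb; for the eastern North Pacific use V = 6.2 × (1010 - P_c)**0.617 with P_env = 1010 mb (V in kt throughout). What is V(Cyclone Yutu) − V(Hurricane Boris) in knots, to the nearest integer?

2 kt

Cyclone Yutu: ΔP = 39; V ≈ 6.2 × 39^0.647 ≈ 66.35 kt.
Hurricane Boris: ΔP = 44; V ≈ 6.2 × 44^0.617 ≈ 64.03 kt.
Difference ≈ 66.35 − 64.03 = 2.32 → 2 kt.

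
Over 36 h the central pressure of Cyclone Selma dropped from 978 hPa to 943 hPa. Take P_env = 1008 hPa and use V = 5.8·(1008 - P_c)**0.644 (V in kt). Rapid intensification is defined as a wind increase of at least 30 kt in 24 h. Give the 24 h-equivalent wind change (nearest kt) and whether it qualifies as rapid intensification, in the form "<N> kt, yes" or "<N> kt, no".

22 kt, no

V₁: ΔP = 30, V ≈ 5.8 × 30^0.644 ≈ 51.84 kt.
V₂: ΔP = 65, V ≈ 5.8 × 65^0.644 ≈ 85.30 kt.
ΔV over 36 h = 33.46 kt → 24 h equivalent = 33.46 × 24/36 ≈ 22.31 kt.
22 kt < 30 kt ⇒ not rapid intensification.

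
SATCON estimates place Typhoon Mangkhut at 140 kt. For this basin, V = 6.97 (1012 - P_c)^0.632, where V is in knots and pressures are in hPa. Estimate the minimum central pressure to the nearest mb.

ΔP = (V / 6.97)^(1/0.632) = (140/6.97)^1.582.
140/6.97 = 20.086; 20.086^1.582 ≈ 115.22 mb.
P_c = 1012 − 115.22 = 896.78 ≈ 897 mb.

897 mb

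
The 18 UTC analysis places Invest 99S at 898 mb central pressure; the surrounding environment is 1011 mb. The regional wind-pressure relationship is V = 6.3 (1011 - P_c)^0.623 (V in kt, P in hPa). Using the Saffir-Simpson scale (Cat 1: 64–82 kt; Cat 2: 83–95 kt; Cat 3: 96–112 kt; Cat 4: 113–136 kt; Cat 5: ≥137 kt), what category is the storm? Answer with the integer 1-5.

ΔP = 1011 − 898 = 113 mb.
V ≈ 6.3 × 113^0.623 = 6.3 × 19.01 ≈ 120 kt.
120 kt falls in the Category 4 band.

4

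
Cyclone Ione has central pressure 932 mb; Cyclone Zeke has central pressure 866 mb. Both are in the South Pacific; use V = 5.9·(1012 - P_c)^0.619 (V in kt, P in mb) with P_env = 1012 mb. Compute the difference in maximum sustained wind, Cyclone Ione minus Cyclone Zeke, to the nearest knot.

-40 kt

Cyclone Ione: ΔP = 80; V ≈ 5.9 × 80^0.619 ≈ 88.89 kt.
Cyclone Zeke: ΔP = 146; V ≈ 5.9 × 146^0.619 ≈ 129.00 kt.
Difference ≈ 88.89 − 129.00 = -40.11 → -40 kt.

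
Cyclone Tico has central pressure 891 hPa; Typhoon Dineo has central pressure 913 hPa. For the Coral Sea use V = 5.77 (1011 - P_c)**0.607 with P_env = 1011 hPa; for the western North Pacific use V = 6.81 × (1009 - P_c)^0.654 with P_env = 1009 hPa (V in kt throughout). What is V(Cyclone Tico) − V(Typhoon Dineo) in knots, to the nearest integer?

Cyclone Tico: ΔP = 120; V ≈ 5.77 × 120^0.607 ≈ 105.50 kt.
Typhoon Dineo: ΔP = 96; V ≈ 6.81 × 96^0.654 ≈ 134.76 kt.
Difference ≈ 105.50 − 134.76 = -29.26 → -29 kt.

-29 kt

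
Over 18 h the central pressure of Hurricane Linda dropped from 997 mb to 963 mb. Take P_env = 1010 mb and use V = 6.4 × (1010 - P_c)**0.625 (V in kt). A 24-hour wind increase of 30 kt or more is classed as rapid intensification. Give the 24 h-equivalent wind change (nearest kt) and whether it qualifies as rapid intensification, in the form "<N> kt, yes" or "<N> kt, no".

52 kt, yes

V₁: ΔP = 13, V ≈ 6.4 × 13^0.625 ≈ 31.80 kt.
V₂: ΔP = 47, V ≈ 6.4 × 47^0.625 ≈ 71.00 kt.
ΔV over 18 h = 39.20 kt → 24 h equivalent = 39.20 × 24/18 ≈ 52.27 kt.
52 kt ≥ 30 kt ⇒ rapid intensification.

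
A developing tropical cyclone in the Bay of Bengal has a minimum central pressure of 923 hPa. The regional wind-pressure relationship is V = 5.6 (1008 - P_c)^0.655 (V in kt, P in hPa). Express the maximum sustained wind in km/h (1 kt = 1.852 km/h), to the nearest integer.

ΔP = 1008 − 923 = 85 hPa.
V ≈ 5.6 × 85^0.655 = 5.6 × 18.356 ≈ 102.792 kt.
102.792 × 1.852 ≈ 190.37 km/h → 190 km/h.

190 km/h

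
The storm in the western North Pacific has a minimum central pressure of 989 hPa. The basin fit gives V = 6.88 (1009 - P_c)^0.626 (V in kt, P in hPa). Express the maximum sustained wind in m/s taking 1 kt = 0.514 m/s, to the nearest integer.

ΔP = 1009 − 989 = 20 hPa.
V ≈ 6.88 × 20^0.626 = 6.88 × 6.523 ≈ 44.878 kt.
44.878 × 0.514 ≈ 23.07 m/s → 23 m/s.

23 m/s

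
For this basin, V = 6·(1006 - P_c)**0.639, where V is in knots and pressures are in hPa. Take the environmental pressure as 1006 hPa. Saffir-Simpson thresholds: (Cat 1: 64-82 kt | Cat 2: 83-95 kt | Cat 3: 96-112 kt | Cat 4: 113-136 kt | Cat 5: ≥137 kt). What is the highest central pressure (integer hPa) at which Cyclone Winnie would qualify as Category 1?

965 hPa

Category 1 begins at V = 64 kt.
Required ΔP = (64/6)^(1/0.639) = 10.667^1.565 ≈ 40.63 hPa.
P_c ≤ 1006 − 40.63 = 965.37, so the highest integer P_c is 965 hPa.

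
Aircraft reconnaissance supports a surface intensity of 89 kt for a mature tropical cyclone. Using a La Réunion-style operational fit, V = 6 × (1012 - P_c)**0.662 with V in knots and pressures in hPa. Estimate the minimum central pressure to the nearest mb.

ΔP = (V / 6)^(1/0.662) = (89/6)^1.511.
89/6 = 14.833; 14.833^1.511 ≈ 58.78 mb.
P_c = 1012 − 58.78 = 953.22 ≈ 953 mb.

953 mb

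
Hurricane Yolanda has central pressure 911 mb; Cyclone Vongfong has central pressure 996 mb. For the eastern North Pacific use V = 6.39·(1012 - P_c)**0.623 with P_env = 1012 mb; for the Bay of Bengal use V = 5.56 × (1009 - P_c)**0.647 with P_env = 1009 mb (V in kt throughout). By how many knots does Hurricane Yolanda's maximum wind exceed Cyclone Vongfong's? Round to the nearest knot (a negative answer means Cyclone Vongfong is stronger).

84 kt

Hurricane Yolanda: ΔP = 101; V ≈ 6.39 × 101^0.623 ≈ 113.29 kt.
Cyclone Vongfong: ΔP = 13; V ≈ 5.56 × 13^0.647 ≈ 29.23 kt.
Difference ≈ 113.29 − 29.23 = 84.06 → 84 kt.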